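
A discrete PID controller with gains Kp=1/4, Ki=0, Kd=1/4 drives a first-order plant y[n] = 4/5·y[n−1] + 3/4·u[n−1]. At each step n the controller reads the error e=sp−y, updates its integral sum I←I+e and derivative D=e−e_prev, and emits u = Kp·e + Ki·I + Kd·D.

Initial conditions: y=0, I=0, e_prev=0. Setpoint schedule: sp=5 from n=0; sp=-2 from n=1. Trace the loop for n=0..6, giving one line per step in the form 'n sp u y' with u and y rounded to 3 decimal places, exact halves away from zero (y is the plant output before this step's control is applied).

(exact arithmetic carried between steps; '≈' marks a value shown rounded to 6 d.p. or computed from one; I and e_prev carry over from the previous line; the table rounds u and y to 3 d.p., halves away from zero)
n=0: y=0, sp=5, e=sp−y=5; I=5, D=e−e_prev=5; u=1/4·5+0·5+1/4·5=2.5; next y=4/5·0+3/4·2.5=1.875
n=1: y=1.875, sp=-2, e=sp−y=-3.875; I=1.125, D=e−e_prev=-8.875; u=1/4·(-3.875)+0·1.125+1/4·(-8.875)=-3.1875; next y=4/5·1.875+3/4·(-3.1875)=-0.890625
n=2: y=-0.890625, sp=-2, e=sp−y=-1.109375; I=0.015625, D=e−e_prev=2.765625; u=1/4·(-1.109375)+0·0.015625+1/4·2.765625≈0.414063; next y=4/5·(-0.890625)+3/4·0.414063≈-0.401953
n=3: y≈-0.401953, sp=-2, e=sp−y≈-1.598047; I≈-1.582422, D=e−e_prev≈-0.488672; u=1/4·(-1.598047)+0·(-1.582422)+1/4·(-0.488672)≈-0.521680; next y=4/5·(-0.401953)+3/4·(-0.521680)≈-0.712822
n=4: y≈-0.712822, sp=-2, e=sp−y≈-1.287178; I≈-2.869600, D=e−e_prev≈0.310869; u=1/4·(-1.287178)+0·(-2.869600)+1/4·0.310869≈-0.244077; next y=4/5·(-0.712822)+3/4·(-0.244077)≈-0.753316
n=5: y≈-0.753316, sp=-2, e=sp−y≈-1.246684; I≈-4.116284, D=e−e_prev≈0.040493; u=1/4·(-1.246684)+0·(-4.116284)+1/4·0.040493≈-0.301548; next y=4/5·(-0.753316)+3/4·(-0.301548)≈-0.828813
n=6: y≈-0.828813, sp=-2, e=sp−y≈-1.171187; I≈-5.287471, D=e−e_prev≈0.075498; u=1/4·(-1.171187)+0·(-5.287471)+1/4·0.075498≈-0.273922; next y=4/5·(-0.828813)+3/4·(-0.273922)≈-0.868492

0 5 2.500 0.000
1 -2 -3.188 1.875
2 -2 0.414 -0.891
3 -2 -0.522 -0.402
4 -2 -0.244 -0.713
5 -2 -0.302 -0.753
6 -2 -0.274 -0.829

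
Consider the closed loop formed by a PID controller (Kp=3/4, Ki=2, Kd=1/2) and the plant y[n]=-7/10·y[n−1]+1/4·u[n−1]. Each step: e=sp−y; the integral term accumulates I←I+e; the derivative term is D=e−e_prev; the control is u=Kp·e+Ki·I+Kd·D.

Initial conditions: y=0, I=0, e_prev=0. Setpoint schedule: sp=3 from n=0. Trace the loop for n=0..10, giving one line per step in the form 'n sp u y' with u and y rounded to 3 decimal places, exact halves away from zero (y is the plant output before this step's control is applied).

0 3 9.750 0.000
1 3 6.328 2.438
2 3 16.997 -0.124
3 3 7.468 4.336
4 3 24.916 -1.168
5 3 3.801 7.047
6 3 35.661 -3.983
7 3 -6.867 11.703
8 3 53.808 -9.909
9 3 -29.645 20.388
10 3 87.458 -21.683

(exact arithmetic carried between steps; '≈' marks a value shown rounded to 6 d.p. or computed from one; I and e_prev carry over from the previous line; the table rounds u and y to 3 d.p., halves away from zero)
n=0: y=0, sp=3, e=sp−y=3; I=3, D=e−e_prev=3; u=3/4·3+2·3+1/2·3=9.75; next y=-7/10·0+1/4·9.75=2.4375
n=1: y=2.4375, sp=3, e=sp−y=0.5625; I=3.5625, D=e−e_prev=-2.4375; u=3/4·0.5625+2·3.5625+1/2·(-2.4375)=6.328125; next y=-7/10·2.4375+1/4·6.328125≈-0.124219
n=2: y≈-0.124219, sp=3, e=sp−y≈3.124219; I≈6.686719, D=e−e_prev≈2.561719; u=3/4·3.124219+2·6.686719+1/2·2.561719≈16.997461; next y=-7/10·(-0.124219)+1/4·16.997461≈4.336318
n=3: y≈4.336318, sp=3, e=sp−y≈-1.336318; I≈5.350400, D=e−e_prev≈-4.460537; u=3/4·(-1.336318)+2·5.350400+1/2·(-4.460537)≈7.468293; next y=-7/10·4.336318+1/4·7.468293≈-1.168349
n=4: y≈-1.168349, sp=3, e=sp−y≈4.168349; I≈9.518750, D=e−e_prev≈5.504668; u=3/4·4.168349+2·9.518750+1/2·5.504668≈24.916096; next y=-7/10·(-1.168349)+1/4·24.916096≈7.046869
n=5: y≈7.046869, sp=3, e=sp−y≈-4.046869; I≈5.471881, D=e−e_prev≈-8.215218; u=3/4·(-4.046869)+2·5.471881+1/2·(-8.215218)≈3.801002; next y=-7/10·7.046869+1/4·3.801002≈-3.982557
n=6: y≈-3.982557, sp=3, e=sp−y≈6.982557; I≈12.454439, D=e−e_prev≈11.029426; u=3/4·6.982557+2·12.454439+1/2·11.029426≈35.660509; next y=-7/10·(-3.982557)+1/4·35.660509≈11.702917
n=7: y≈11.702917, sp=3, e=sp−y≈-8.702917; I≈3.751521, D=e−e_prev≈-15.685475; u=3/4·(-8.702917)+2·3.751521+1/2·(-15.685475)≈-6.866883; next y=-7/10·11.702917+1/4·(-6.866883)≈-9.908763
n=8: y≈-9.908763, sp=3, e=sp−y≈12.908763; I≈16.660284, D=e−e_prev≈21.611680; u=3/4·12.908763+2·16.660284+1/2·21.611680≈53.807981; next y=-7/10·(-9.908763)+1/4·53.807981≈20.388129
n=9: y≈20.388129, sp=3, e=sp−y≈-17.388129; I≈-0.727845, D=e−e_prev≈-30.296892; u=3/4·(-17.388129)+2·(-0.727845)+1/2·(-30.296892)≈-29.645233; next y=-7/10·20.388129+1/4·(-29.645233)≈-21.682999
n=10: y≈-21.682999, sp=3, e=sp−y≈24.682999; I≈23.955154, D=e−e_prev≈42.071128; u=3/4·24.682999+2·23.955154+1/2·42.071128≈87.458120; next y=-7/10·(-21.682999)+1/4·87.458120≈37.042629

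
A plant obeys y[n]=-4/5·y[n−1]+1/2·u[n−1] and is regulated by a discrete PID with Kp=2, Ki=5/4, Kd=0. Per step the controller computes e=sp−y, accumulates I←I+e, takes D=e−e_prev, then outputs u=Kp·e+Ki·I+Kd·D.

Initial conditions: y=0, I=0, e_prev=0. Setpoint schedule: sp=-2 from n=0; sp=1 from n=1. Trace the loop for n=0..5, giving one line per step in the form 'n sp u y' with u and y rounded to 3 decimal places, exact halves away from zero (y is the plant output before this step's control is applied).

(exact arithmetic carried between steps; '≈' marks a value shown rounded to 6 d.p. or computed from one; I and e_prev carry over from the previous line; the table rounds u and y to 3 d.p., halves away from zero)
n=0: y=0, sp=-2, e=sp−y=-2; I=-2, D=e−e_prev=-2; u=2·(-2)+5/4·(-2)+0·(-2)=-6.5; next y=-4/5·0+1/2·(-6.5)=-3.25
n=1: y=-3.25, sp=1, e=sp−y=4.25; I=2.25, D=e−e_prev=6.25; u=2·4.25+5/4·2.25+0·6.25=11.3125; next y=-4/5·(-3.25)+1/2·11.3125=8.25625
n=2: y=8.25625, sp=1, e=sp−y=-7.25625; I=-5.00625, D=e−e_prev=-11.50625; u=2·(-7.25625)+5/4·(-5.00625)+0·(-11.50625)≈-20.770313; next y=-4/5·8.25625+1/2·(-20.770313)≈-16.990156
n=3: y≈-16.990156, sp=1, e=sp−y≈17.990156; I≈12.983906, D=e−e_prev≈25.246406; u=2·17.990156+5/4·12.983906+0·25.246406≈52.210195; next y=-4/5·(-16.990156)+1/2·52.210195≈39.697223
n=4: y≈39.697223, sp=1, e=sp−y≈-38.697223; I≈-25.713316, D=e−e_prev≈-56.687379; u=2·(-38.697223)+5/4·(-25.713316)+0·(-56.687379)≈-109.536091; next y=-4/5·39.697223+1/2·(-109.536091)≈-86.525824
n=5: y≈-86.525824, sp=1, e=sp−y≈87.525824; I≈61.812507, D=e−e_prev≈126.223046; u=2·87.525824+5/4·61.812507+0·126.223046≈252.317281; next y=-4/5·(-86.525824)+1/2·252.317281≈195.379299

0 -2 -6.500 0.000
1 1 11.313 -3.250
2 1 -20.770 8.256
3 1 52.210 -16.990
4 1 -109.536 39.697
5 1 252.317 -86.526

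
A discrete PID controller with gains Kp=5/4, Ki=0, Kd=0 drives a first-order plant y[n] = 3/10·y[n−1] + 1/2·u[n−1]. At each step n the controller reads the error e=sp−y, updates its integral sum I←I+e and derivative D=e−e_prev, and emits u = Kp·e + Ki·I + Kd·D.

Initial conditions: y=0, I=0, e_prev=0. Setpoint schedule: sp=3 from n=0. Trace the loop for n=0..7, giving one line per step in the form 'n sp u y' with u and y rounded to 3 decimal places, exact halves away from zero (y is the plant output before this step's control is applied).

(exact arithmetic carried between steps; '≈' marks a value shown rounded to 6 d.p. or computed from one; I and e_prev carry over from the previous line; the table rounds u and y to 3 d.p., halves away from zero)
n=0: y=0, sp=3, e=sp−y=3; I=3, D=e−e_prev=3; u=5/4·3+0·3+0·3=3.75; next y=3/10·0+1/2·3.75=1.875
n=1: y=1.875, sp=3, e=sp−y=1.125; I=4.125, D=e−e_prev=-1.875; u=5/4·1.125+0·4.125+0·(-1.875)=1.40625; next y=3/10·1.875+1/2·1.40625=1.265625
n=2: y=1.265625, sp=3, e=sp−y=1.734375; I=5.859375, D=e−e_prev=0.609375; u=5/4·1.734375+0·5.859375+0·0.609375≈2.167969; next y=3/10·1.265625+1/2·2.167969≈1.463672
n=3: y≈1.463672, sp=3, e=sp−y≈1.536328; I≈7.395703, D=e−e_prev≈-0.198047; u=5/4·1.536328+0·7.395703+0·(-0.198047)≈1.920410; next y=3/10·1.463672+1/2·1.920410≈1.399307
n=4: y≈1.399307, sp=3, e=sp−y≈1.600693; I≈8.996396, D=e−e_prev≈0.064365; u=5/4·1.600693+0·8.996396+0·0.064365≈2.000867; next y=3/10·1.399307+1/2·2.000867≈1.420225
n=5: y≈1.420225, sp=3, e=sp−y≈1.579775; I≈10.576171, D=e−e_prev≈-0.020919; u=5/4·1.579775+0·10.576171+0·(-0.020919)≈1.974718; next y=3/10·1.420225+1/2·1.974718≈1.413427
n=6: y≈1.413427, sp=3, e=sp−y≈1.586573; I≈12.162744, D=e−e_prev≈0.006799; u=5/4·1.586573+0·12.162744+0·0.006799≈1.983217; next y=3/10·1.413427+1/2·1.983217≈1.415636
n=7: y≈1.415636, sp=3, e=sp−y≈1.584364; I≈13.747108, D=e−e_prev≈-0.002210; u=5/4·1.584364+0·13.747108+0·(-0.002210)≈1.980455; next y=3/10·1.415636+1/2·1.980455≈1.414918

0 3 3.750 0.000
1 3 1.406 1.875
2 3 2.168 1.266
3 3 1.920 1.464
4 3 2.001 1.399
5 3 1.975 1.420
6 3 1.983 1.413
7 3 1.980 1.416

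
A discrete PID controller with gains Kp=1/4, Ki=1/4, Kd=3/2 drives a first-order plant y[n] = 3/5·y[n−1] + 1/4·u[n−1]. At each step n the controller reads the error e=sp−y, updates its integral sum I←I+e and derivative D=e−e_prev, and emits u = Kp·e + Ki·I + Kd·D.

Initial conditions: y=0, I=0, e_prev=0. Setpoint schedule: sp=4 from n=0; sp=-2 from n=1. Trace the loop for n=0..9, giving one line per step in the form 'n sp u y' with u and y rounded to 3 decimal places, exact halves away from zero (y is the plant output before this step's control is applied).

(exact arithmetic carried between steps; '≈' marks a value shown rounded to 6 d.p. or computed from one; I and e_prev carry over from the previous line; the table rounds u and y to 3 d.p., halves away from zero)
n=0: y=0, sp=4, e=sp−y=4; I=4, D=e−e_prev=4; u=1/4·4+1/4·4+3/2·4=8; next y=3/5·0+1/4·8=2
n=1: y=2, sp=-2, e=sp−y=-4; I=0, D=e−e_prev=-8; u=1/4·(-4)+1/4·0+3/2·(-8)=-13; next y=3/5·2+1/4·(-13)=-2.05
n=2: y=-2.05, sp=-2, e=sp−y=0.05; I=0.05, D=e−e_prev=4.05; u=1/4·0.05+1/4·0.05+3/2·4.05=6.1; next y=3/5·(-2.05)+1/4·6.1=0.295
n=3: y=0.295, sp=-2, e=sp−y=-2.295; I=-2.245, D=e−e_prev=-2.345; u=1/4·(-2.295)+1/4·(-2.245)+3/2·(-2.345)=-4.6525; next y=3/5·0.295+1/4·(-4.6525)=-0.986125
n=4: y=-0.986125, sp=-2, e=sp−y=-1.013875; I=-3.258875, D=e−e_prev=1.281125; u=1/4·(-1.013875)+1/4·(-3.258875)+3/2·1.281125=0.8535; next y=3/5·(-0.986125)+1/4·0.8535=-0.3783
n=5: y=-0.3783, sp=-2, e=sp−y=-1.6217; I=-4.880575, D=e−e_prev=-0.607825; u=1/4·(-1.6217)+1/4·(-4.880575)+3/2·(-0.607825)≈-2.537306; next y=3/5·(-0.3783)+1/4·(-2.537306)≈-0.861307
n=6: y≈-0.861307, sp=-2, e=sp−y≈-1.138693; I≈-6.019268, D=e−e_prev≈0.483007; u=1/4·(-1.138693)+1/4·(-6.019268)+3/2·0.483007≈-1.064981; next y=3/5·(-0.861307)+1/4·(-1.064981)≈-0.783029
n=7: y≈-0.783029, sp=-2, e=sp−y≈-1.216971; I≈-7.236239, D=e−e_prev≈-0.078277; u=1/4·(-1.216971)+1/4·(-7.236239)+3/2·(-0.078277)≈-2.230719; next y=3/5·(-0.783029)+1/4·(-2.230719)≈-1.027497
n=8: y≈-1.027497, sp=-2, e=sp−y≈-0.972503; I≈-8.208742, D=e−e_prev≈0.244468; u=1/4·(-0.972503)+1/4·(-8.208742)+3/2·0.244468≈-1.928609; next y=3/5·(-1.027497)+1/4·(-1.928609)≈-1.098651
n=9: y≈-1.098651, sp=-2, e=sp−y≈-0.901349; I≈-9.110092, D=e−e_prev≈0.071153; u=1/4·(-0.901349)+1/4·(-9.110092)+3/2·0.071153≈-2.396130; next y=3/5·(-1.098651)+1/4·(-2.396130)≈-1.258223

0 4 8.000 0.000
1 -2 -13.000 2.000
2 -2 6.100 -2.050
3 -2 -4.653 0.295
4 -2 0.854 -0.986
5 -2 -2.537 -0.378
6 -2 -1.065 -0.861
7 -2 -2.231 -0.783
8 -2 -1.929 -1.027
9 -2 -2.396 -1.099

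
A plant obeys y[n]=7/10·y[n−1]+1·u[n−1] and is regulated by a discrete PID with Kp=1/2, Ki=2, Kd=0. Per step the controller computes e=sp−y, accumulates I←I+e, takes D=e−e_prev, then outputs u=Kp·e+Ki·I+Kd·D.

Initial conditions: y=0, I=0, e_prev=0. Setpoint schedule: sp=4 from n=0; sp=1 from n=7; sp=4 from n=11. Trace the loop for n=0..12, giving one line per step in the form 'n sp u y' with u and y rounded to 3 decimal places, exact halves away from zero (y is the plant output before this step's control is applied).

(exact arithmetic carried between steps; '≈' marks a value shown rounded to 6 d.p. or computed from one; I and e_prev carry over from the previous line; the table rounds u and y to 3 d.p., halves away from zero)
n=0: y=0, sp=4, e=sp−y=4; I=4, D=e−e_prev=4; u=1/2·4+2·4+0·4=10; next y=7/10·0+1·10=10
n=1: y=10, sp=4, e=sp−y=-6; I=-2, D=e−e_prev=-10; u=1/2·(-6)+2·(-2)+0·(-10)=-7; next y=7/10·10+1·(-7)=0
n=2: y=0, sp=4, e=sp−y=4; I=2, D=e−e_prev=10; u=1/2·4+2·2+0·10=6; next y=7/10·0+1·6=6
n=3: y=6, sp=4, e=sp−y=-2; I=0, D=e−e_prev=-6; u=1/2·(-2)+2·0+0·(-6)=-1; next y=7/10·6+1·(-1)=3.2
n=4: y=3.2, sp=4, e=sp−y=0.8; I=0.8, D=e−e_prev=2.8; u=1/2·0.8+2·0.8+0·2.8=2; next y=7/10·3.2+1·2=4.24
n=5: y=4.24, sp=4, e=sp−y=-0.24; I=0.56, D=e−e_prev=-1.04; u=1/2·(-0.24)+2·0.56+0·(-1.04)=1; next y=7/10·4.24+1·1=3.968
n=6: y=3.968, sp=4, e=sp−y=0.032; I=0.592, D=e−e_prev=0.272; u=1/2·0.032+2·0.592+0·0.272=1.2; next y=7/10·3.968+1·1.2=3.9776
n=7: y=3.9776, sp=1, e=sp−y=-2.9776; I=-2.3856, D=e−e_prev=-3.0096; u=1/2·(-2.9776)+2·(-2.3856)+0·(-3.0096)=-6.26; next y=7/10·3.9776+1·(-6.26)=-3.47568
n=8: y=-3.47568, sp=1, e=sp−y=4.47568; I=2.09008, D=e−e_prev=7.45328; u=1/2·4.47568+2·2.09008+0·7.45328=6.418; next y=7/10·(-3.47568)+1·6.418=3.985024
n=9: y=3.985024, sp=1, e=sp−y=-2.985024; I=-0.894944, D=e−e_prev=-7.460704; u=1/2·(-2.985024)+2·(-0.894944)+0·(-7.460704)=-3.2824; next y=7/10·3.985024+1·(-3.2824)≈-0.492883
n=10: y≈-0.492883, sp=1, e=sp−y≈1.492883; I≈0.597939, D=e−e_prev≈4.477907; u=1/2·1.492883+2·0.597939+0·4.477907≈1.94232; next y=7/10·(-0.492883)+1·1.94232≈1.597302
n=11: y≈1.597302, sp=4, e=sp−y≈2.402698; I≈3.000637, D=e−e_prev≈0.909815; u=1/2·2.402698+2·3.000637+0·0.909815≈7.202624; next y=7/10·1.597302+1·7.202624≈8.320735
n=12: y≈8.320735, sp=4, e=sp−y≈-4.320735; I≈-1.320098, D=e−e_prev≈-6.723433; u=1/2·(-4.320735)+2·(-1.320098)+0·(-6.723433)≈-4.800563; next y=7/10·8.320735+1·(-4.800563)≈1.023951

0 4 10.000 0.000
1 4 -7.000 10.000
2 4 6.000 0.000
3 4 -1.000 6.000
4 4 2.000 3.200
5 4 1.000 4.240
6 4 1.200 3.968
7 1 -6.260 3.978
8 1 6.418 -3.476
9 1 -3.282 3.985
10 1 1.942 -0.493
11 4 7.203 1.597
12 4 -4.801 8.321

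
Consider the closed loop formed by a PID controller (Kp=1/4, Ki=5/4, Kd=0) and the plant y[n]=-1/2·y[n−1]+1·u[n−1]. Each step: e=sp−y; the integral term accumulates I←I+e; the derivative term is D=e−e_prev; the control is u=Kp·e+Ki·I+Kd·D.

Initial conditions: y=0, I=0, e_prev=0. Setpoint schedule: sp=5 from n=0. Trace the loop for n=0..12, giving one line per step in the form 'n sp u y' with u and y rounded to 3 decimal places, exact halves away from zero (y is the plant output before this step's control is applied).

(exact arithmetic carried between steps; '≈' marks a value shown rounded to 6 d.p. or computed from one; I and e_prev carry over from the previous line; the table rounds u and y to 3 d.p., halves away from zero)
n=0: y=0, sp=5, e=sp−y=5; I=5, D=e−e_prev=5; u=1/4·5+5/4·5+0·5=7.5; next y=-1/2·0+1·7.5=7.5
n=1: y=7.5, sp=5, e=sp−y=-2.5; I=2.5, D=e−e_prev=-7.5; u=1/4·(-2.5)+5/4·2.5+0·(-7.5)=2.5; next y=-1/2·7.5+1·2.5=-1.25
n=2: y=-1.25, sp=5, e=sp−y=6.25; I=8.75, D=e−e_prev=8.75; u=1/4·6.25+5/4·8.75+0·8.75=12.5; next y=-1/2·(-1.25)+1·12.5=13.125
n=3: y=13.125, sp=5, e=sp−y=-8.125; I=0.625, D=e−e_prev=-14.375; u=1/4·(-8.125)+5/4·0.625+0·(-14.375)=-1.25; next y=-1/2·13.125+1·(-1.25)=-7.8125
n=4: y=-7.8125, sp=5, e=sp−y=12.8125; I=13.4375, D=e−e_prev=20.9375; u=1/4·12.8125+5/4·13.4375+0·20.9375=20; next y=-1/2·(-7.8125)+1·20=23.90625
n=5: y=23.90625, sp=5, e=sp−y=-18.90625; I=-5.46875, D=e−e_prev=-31.71875; u=1/4·(-18.90625)+5/4·(-5.46875)+0·(-31.71875)=-11.5625; next y=-1/2·23.90625+1·(-11.5625)=-23.515625
n=6: y=-23.515625, sp=5, e=sp−y=28.515625; I=23.046875, D=e−e_prev=47.421875; u=1/4·28.515625+5/4·23.046875+0·47.421875=35.9375; next y=-1/2·(-23.515625)+1·35.9375≈47.695313
n=7: y≈47.695313, sp=5, e=sp−y≈-42.695313; I≈-19.648438, D=e−e_prev≈-71.210938; u=1/4·(-42.695313)+5/4·(-19.648438)+0·(-71.210938)≈-35.234375; next y=-1/2·47.695313+1·(-35.234375)≈-59.082031
n=8: y≈-59.082031, sp=5, e=sp−y≈64.082031; I≈44.433594, D=e−e_prev≈106.777344; u=1/4·64.082031+5/4·44.433594+0·106.777344≈71.5625; next y=-1/2·(-59.082031)+1·71.5625≈101.103516
n=9: y≈101.103516, sp=5, e=sp−y≈-96.103516; I≈-51.669922, D=e−e_prev≈-160.185547; u=1/4·(-96.103516)+5/4·(-51.669922)+0·(-160.185547)≈-88.613281; next y=-1/2·101.103516+1·(-88.613281)≈-139.165039
n=10: y≈-139.165039, sp=5, e=sp−y≈144.165039; I≈92.495117, D=e−e_prev≈240.268555; u=1/4·144.165039+5/4·92.495117+0·240.268555≈151.660156; next y=-1/2·(-139.165039)+1·151.660156≈221.242676
n=11: y≈221.242676, sp=5, e=sp−y≈-216.242676; I≈-123.747559, D=e−e_prev≈-360.407715; u=1/4·(-216.242676)+5/4·(-123.747559)+0·(-360.407715)≈-208.745117; next y=-1/2·221.242676+1·(-208.745117)≈-319.366455
n=12: y≈-319.366455, sp=5, e=sp−y≈324.366455; I≈200.618896, D=e−e_prev≈540.609131; u=1/4·324.366455+5/4·200.618896+0·540.609131≈331.865234; next y=-1/2·(-319.366455)+1·331.865234≈491.548462

0 5 7.500 0.000
1 5 2.500 7.500
2 5 12.500 -1.250
3 5 -1.250 13.125
4 5 20.000 -7.813
5 5 -11.563 23.906
6 5 35.938 -23.516
7 5 -35.234 47.695
8 5 71.563 -59.082
9 5 -88.613 101.104
10 5 151.660 -139.165
11 5 -208.745 221.243
12 5 331.865 -319.366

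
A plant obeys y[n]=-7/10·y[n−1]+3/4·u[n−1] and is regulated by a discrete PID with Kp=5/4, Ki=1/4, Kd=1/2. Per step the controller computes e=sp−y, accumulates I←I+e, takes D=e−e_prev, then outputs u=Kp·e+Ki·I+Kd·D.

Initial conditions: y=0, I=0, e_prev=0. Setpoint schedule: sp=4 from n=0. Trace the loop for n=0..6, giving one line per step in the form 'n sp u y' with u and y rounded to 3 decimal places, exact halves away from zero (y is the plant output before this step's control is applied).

0 4 8.000 0.000
1 4 -5.000 6.000
2 4 25.400 -7.950
3 4 -43.718 24.615
4 4 116.679 -50.019
5 4 -252.215 122.522
6 4 599.322 -274.926

(exact arithmetic carried between steps; '≈' marks a value shown rounded to 6 d.p. or computed from one; I and e_prev carry over from the previous line; the table rounds u and y to 3 d.p., halves away from zero)
n=0: y=0, sp=4, e=sp−y=4; I=4, D=e−e_prev=4; u=5/4·4+1/4·4+1/2·4=8; next y=-7/10·0+3/4·8=6
n=1: y=6, sp=4, e=sp−y=-2; I=2, D=e−e_prev=-6; u=5/4·(-2)+1/4·2+1/2·(-6)=-5; next y=-7/10·6+3/4·(-5)=-7.95
n=2: y=-7.95, sp=4, e=sp−y=11.95; I=13.95, D=e−e_prev=13.95; u=5/4·11.95+1/4·13.95+1/2·13.95=25.4; next y=-7/10·(-7.95)+3/4·25.4=24.615
n=3: y=24.615, sp=4, e=sp−y=-20.615; I=-6.665, D=e−e_prev=-32.565; u=5/4·(-20.615)+1/4·(-6.665)+1/2·(-32.565)=-43.7175; next y=-7/10·24.615+3/4·(-43.7175)=-50.018625
n=4: y=-50.018625, sp=4, e=sp−y=54.018625; I=47.353625, D=e−e_prev=74.633625; u=5/4·54.018625+1/4·47.353625+1/2·74.633625=116.6785; next y=-7/10·(-50.018625)+3/4·116.6785≈122.521913
n=5: y≈122.521913, sp=4, e=sp−y≈-118.521913; I≈-71.168288, D=e−e_prev≈-172.540538; u=5/4·(-118.521913)+1/4·(-71.168288)+1/2·(-172.540538)≈-252.214731; next y=-7/10·122.521913+3/4·(-252.214731)≈-274.926387
n=6: y≈-274.926387, sp=4, e=sp−y≈278.926387; I≈207.758100, D=e−e_prev≈397.448300; u=5/4·278.926387+1/4·207.758100+1/2·397.448300≈599.321659; next y=-7/10·(-274.926387)+3/4·599.321659≈641.939715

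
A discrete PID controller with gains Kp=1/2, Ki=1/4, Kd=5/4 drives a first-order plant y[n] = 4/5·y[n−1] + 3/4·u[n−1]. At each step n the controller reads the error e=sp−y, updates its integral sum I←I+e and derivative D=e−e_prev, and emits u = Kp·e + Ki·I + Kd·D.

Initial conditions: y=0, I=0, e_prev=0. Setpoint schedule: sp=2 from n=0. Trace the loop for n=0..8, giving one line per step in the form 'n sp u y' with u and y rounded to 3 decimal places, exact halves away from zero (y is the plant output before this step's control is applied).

0 2 4.000 0.000
1 2 -4.000 3.000
2 2 6.700 -0.600
3 2 -7.440 4.545
4 2 11.333 -1.944
5 2 -13.569 6.945
6 2 19.437 -4.621
7 2 -24.369 10.881
8 2 33.694 -9.572

(exact arithmetic carried between steps; '≈' marks a value shown rounded to 6 d.p. or computed from one; I and e_prev carry over from the previous line; the table rounds u and y to 3 d.p., halves away from zero)
n=0: y=0, sp=2, e=sp−y=2; I=2, D=e−e_prev=2; u=1/2·2+1/4·2+5/4·2=4; next y=4/5·0+3/4·4=3
n=1: y=3, sp=2, e=sp−y=-1; I=1, D=e−e_prev=-3; u=1/2·(-1)+1/4·1+5/4·(-3)=-4; next y=4/5·3+3/4·(-4)=-0.6
n=2: y=-0.6, sp=2, e=sp−y=2.6; I=3.6, D=e−e_prev=3.6; u=1/2·2.6+1/4·3.6+5/4·3.6=6.7; next y=4/5·(-0.6)+3/4·6.7=4.545
n=3: y=4.545, sp=2, e=sp−y=-2.545; I=1.055, D=e−e_prev=-5.145; u=1/2·(-2.545)+1/4·1.055+5/4·(-5.145)=-7.44; next y=4/5·4.545+3/4·(-7.44)=-1.944
n=4: y=-1.944, sp=2, e=sp−y=3.944; I=4.999, D=e−e_prev=6.489; u=1/2·3.944+1/4·4.999+5/4·6.489=11.333; next y=4/5·(-1.944)+3/4·11.333=6.94455
n=5: y=6.94455, sp=2, e=sp−y=-4.94455; I=0.05445, D=e−e_prev=-8.88855; u=1/2·(-4.94455)+1/4·0.05445+5/4·(-8.88855)=-13.56935; next y=4/5·6.94455+3/4·(-13.56935)≈-4.621373
n=6: y≈-4.621373, sp=2, e=sp−y≈6.621373; I≈6.675823, D=e−e_prev≈11.565923; u=1/2·6.621373+1/4·6.675823+5/4·11.565923≈19.437045; next y=4/5·(-4.621373)+3/4·19.437045≈10.880686
n=7: y≈10.880686, sp=2, e=sp−y≈-8.880686; I≈-2.204863, D=e−e_prev≈-15.502058; u=1/2·(-8.880686)+1/4·(-2.204863)+5/4·(-15.502058)≈-24.369132; next y=4/5·10.880686+3/4·(-24.369132)≈-9.572300
n=8: y≈-9.572300, sp=2, e=sp−y≈11.572300; I≈9.367437, D=e−e_prev≈20.452986; u=1/2·11.572300+1/4·9.367437+5/4·20.452986≈33.694241; next y=4/5·(-9.572300)+3/4·33.694241≈17.612841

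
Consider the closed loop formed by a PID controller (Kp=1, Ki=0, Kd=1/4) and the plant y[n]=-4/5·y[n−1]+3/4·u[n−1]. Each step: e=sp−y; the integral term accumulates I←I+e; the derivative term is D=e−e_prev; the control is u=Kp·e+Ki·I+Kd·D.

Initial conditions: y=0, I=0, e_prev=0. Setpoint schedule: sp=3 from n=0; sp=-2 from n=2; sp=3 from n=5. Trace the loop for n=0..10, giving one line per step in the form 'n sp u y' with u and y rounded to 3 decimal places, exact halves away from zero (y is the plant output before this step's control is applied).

0 3 3.750 0.000
1 3 -0.516 2.813
2 -2 0.749 -2.637
3 -2 -5.998 2.671
4 -2 6.962 -6.635
5 3 -10.571 10.530
6 3 26.073 -16.353
7 3 -41.884 32.637
8 3 83.063 -57.523
9 3 -146.775 108.315
10 3 275.995 -196.733

(exact arithmetic carried between steps; '≈' marks a value shown rounded to 6 d.p. or computed from one; I and e_prev carry over from the previous line; the table rounds u and y to 3 d.p., halves away from zero)
n=0: y=0, sp=3, e=sp−y=3; I=3, D=e−e_prev=3; u=1·3+0·3+1/4·3=3.75; next y=-4/5·0+3/4·3.75=2.8125
n=1: y=2.8125, sp=3, e=sp−y=0.1875; I=3.1875, D=e−e_prev=-2.8125; u=1·0.1875+0·3.1875+1/4·(-2.8125)=-0.515625; next y=-4/5·2.8125+3/4·(-0.515625)≈-2.636719
n=2: y≈-2.636719, sp=-2, e=sp−y≈0.636719; I≈3.824219, D=e−e_prev≈0.449219; u=1·0.636719+0·3.824219+1/4·0.449219≈0.749023; next y=-4/5·(-2.636719)+3/4·0.749023≈2.671143
n=3: y≈2.671143, sp=-2, e=sp−y≈-4.671143; I≈-0.846924, D=e−e_prev≈-5.307861; u=1·(-4.671143)+0·(-0.846924)+1/4·(-5.307861)≈-5.998108; next y=-4/5·2.671143+3/4·(-5.998108)≈-6.635495
n=4: y≈-6.635495, sp=-2, e=sp−y≈4.635495; I≈3.788571, D=e−e_prev≈9.306638; u=1·4.635495+0·3.788571+1/4·9.306638≈6.962154; next y=-4/5·(-6.635495)+3/4·6.962154≈10.530012
n=5: y≈10.530012, sp=3, e=sp−y≈-7.530012; I≈-3.741441, D=e−e_prev≈-12.165507; u=1·(-7.530012)+0·(-3.741441)+1/4·(-12.165507)≈-10.571388; next y=-4/5·10.530012+3/4·(-10.571388)≈-16.352551
n=6: y≈-16.352551, sp=3, e=sp−y≈19.352551; I≈15.611110, D=e−e_prev≈26.882563; u=1·19.352551+0·15.611110+1/4·26.882563≈26.073191; next y=-4/5·(-16.352551)+3/4·26.073191≈32.636934
n=7: y≈32.636934, sp=3, e=sp−y≈-29.636934; I≈-14.025824, D=e−e_prev≈-48.989485; u=1·(-29.636934)+0·(-14.025824)+1/4·(-48.989485)≈-41.884305; next y=-4/5·32.636934+3/4·(-41.884305)≈-57.522776
n=8: y≈-57.522776, sp=3, e=sp−y≈60.522776; I≈46.496952, D=e−e_prev≈90.159711; u=1·60.522776+0·46.496952+1/4·90.159711≈83.062704; next y=-4/5·(-57.522776)+3/4·83.062704≈108.315249
n=9: y≈108.315249, sp=3, e=sp−y≈-105.315249; I≈-58.818297, D=e−e_prev≈-165.838026; u=1·(-105.315249)+0·(-58.818297)+1/4·(-165.838026)≈-146.774756; next y=-4/5·108.315249+3/4·(-146.774756)≈-196.733266
n=10: y≈-196.733266, sp=3, e=sp−y≈199.733266; I≈140.914969, D=e−e_prev≈305.048515; u=1·199.733266+0·140.914969+1/4·305.048515≈275.995395; next y=-4/5·(-196.733266)+3/4·275.995395≈364.383159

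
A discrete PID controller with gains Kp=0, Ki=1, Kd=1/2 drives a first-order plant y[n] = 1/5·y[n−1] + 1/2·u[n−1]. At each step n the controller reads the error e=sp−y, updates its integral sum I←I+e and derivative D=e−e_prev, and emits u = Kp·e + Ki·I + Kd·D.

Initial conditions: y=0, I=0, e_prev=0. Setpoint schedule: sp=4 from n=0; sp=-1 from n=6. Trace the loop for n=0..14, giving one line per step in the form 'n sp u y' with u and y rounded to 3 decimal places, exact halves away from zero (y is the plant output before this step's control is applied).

0 4 6.000 0.000
1 4 3.500 3.000
2 4 6.975 2.350
3 4 5.889 3.958
4 4 7.067 3.736
5 4 6.403 4.281
6 -1 -0.771 4.058
7 -1 2.007 0.426
8 -1 -2.229 1.089
9 -1 -1.008 -0.897
10 -1 -2.424 -0.683
11 -1 -1.636 -1.349
12 -1 -2.011 -1.088
13 -1 -1.590 -1.223
14 -1 -1.710 -1.040

(exact arithmetic carried between steps; '≈' marks a value shown rounded to 6 d.p. or computed from one; I and e_prev carry over from the previous line; the table rounds u and y to 3 d.p., halves away from zero)
n=0: y=0, sp=4, e=sp−y=4; I=4, D=e−e_prev=4; u=0·4+1·4+1/2·4=6; next y=1/5·0+1/2·6=3
n=1: y=3, sp=4, e=sp−y=1; I=5, D=e−e_prev=-3; u=0·1+1·5+1/2·(-3)=3.5; next y=1/5·3+1/2·3.5=2.35
n=2: y=2.35, sp=4, e=sp−y=1.65; I=6.65, D=e−e_prev=0.65; u=0·1.65+1·6.65+1/2·0.65=6.975; next y=1/5·2.35+1/2·6.975=3.9575
n=3: y=3.9575, sp=4, e=sp−y=0.0425; I=6.6925, D=e−e_prev=-1.6075; u=0·0.0425+1·6.6925+1/2·(-1.6075)=5.88875; next y=1/5·3.9575+1/2·5.88875=3.735875
n=4: y=3.735875, sp=4, e=sp−y=0.264125; I=6.956625, D=e−e_prev=0.221625; u=0·0.264125+1·6.956625+1/2·0.221625≈7.067438; next y=1/5·3.735875+1/2·7.067438≈4.280894
n=5: y≈4.280894, sp=4, e=sp−y≈-0.280894; I≈6.675731, D=e−e_prev≈-0.545019; u=0·(-0.280894)+1·6.675731+1/2·(-0.545019)≈6.403222; next y=1/5·4.280894+1/2·6.403222≈4.057790
n=6: y≈4.057790, sp=-1, e=sp−y≈-5.057790; I≈1.617942, D=e−e_prev≈-4.776896; u=0·(-5.057790)+1·1.617942+1/2·(-4.776896)≈-0.770506; next y=1/5·4.057790+1/2·(-0.770506)≈0.426305
n=7: y≈0.426305, sp=-1, e=sp−y≈-1.426305; I≈0.191637, D=e−e_prev≈3.631485; u=0·(-1.426305)+1·0.191637+1/2·3.631485≈2.007379; next y=1/5·0.426305+1/2·2.007379≈1.088951
n=8: y≈1.088951, sp=-1, e=sp−y≈-2.088951; I≈-1.897314, D=e−e_prev≈-0.662646; u=0·(-2.088951)+1·(-1.897314)+1/2·(-0.662646)≈-2.228637; next y=1/5·1.088951+1/2·(-2.228637)≈-0.896528
n=9: y≈-0.896528, sp=-1, e=sp−y≈-0.103472; I≈-2.000786, D=e−e_prev≈1.985479; u=0·(-0.103472)+1·(-2.000786)+1/2·1.985479≈-1.008046; next y=1/5·(-0.896528)+1/2·(-1.008046)≈-0.683329
n=10: y≈-0.683329, sp=-1, e=sp−y≈-0.316671; I≈-2.317457, D=e−e_prev≈-0.213200; u=0·(-0.316671)+1·(-2.317457)+1/2·(-0.213200)≈-2.424057; next y=1/5·(-0.683329)+1/2·(-2.424057)≈-1.348694
n=11: y≈-1.348694, sp=-1, e=sp−y≈0.348694; I≈-1.968763, D=e−e_prev≈0.665365; u=0·0.348694+1·(-1.968763)+1/2·0.665365≈-1.636080; next y=1/5·(-1.348694)+1/2·(-1.636080)≈-1.087779
n=12: y≈-1.087779, sp=-1, e=sp−y≈0.087779; I≈-1.880984, D=e−e_prev≈-0.260915; u=0·0.087779+1·(-1.880984)+1/2·(-0.260915)≈-2.011442; next y=1/5·(-1.087779)+1/2·(-2.011442)≈-1.223277
n=13: y≈-1.223277, sp=-1, e=sp−y≈0.223277; I≈-1.657707, D=e−e_prev≈0.135498; u=0·0.223277+1·(-1.657707)+1/2·0.135498≈-1.589959; next y=1/5·(-1.223277)+1/2·(-1.589959)≈-1.039635
n=14: y≈-1.039635, sp=-1, e=sp−y≈0.039635; I≈-1.618073, D=e−e_prev≈-0.183642; u=0·0.039635+1·(-1.618073)+1/2·(-0.183642)≈-1.709894; next y=1/5·(-1.039635)+1/2·(-1.709894)≈-1.062874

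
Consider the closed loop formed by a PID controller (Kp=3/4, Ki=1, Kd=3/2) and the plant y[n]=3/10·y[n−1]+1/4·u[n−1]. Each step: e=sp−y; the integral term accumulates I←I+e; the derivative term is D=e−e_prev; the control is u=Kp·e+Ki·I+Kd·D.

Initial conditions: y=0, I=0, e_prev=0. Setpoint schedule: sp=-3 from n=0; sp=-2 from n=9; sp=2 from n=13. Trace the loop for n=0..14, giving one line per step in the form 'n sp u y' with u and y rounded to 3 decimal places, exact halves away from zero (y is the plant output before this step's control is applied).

(exact arithmetic carried between steps; '≈' marks a value shown rounded to 6 d.p. or computed from one; I and e_prev carry over from the previous line; the table rounds u and y to 3 d.p., halves away from zero)
n=0: y=0, sp=-3, e=sp−y=-3; I=-3, D=e−e_prev=-3; u=3/4·(-3)+1·(-3)+3/2·(-3)=-9.75; next y=3/10·0+1/4·(-9.75)=-2.4375
n=1: y=-2.4375, sp=-3, e=sp−y=-0.5625; I=-3.5625, D=e−e_prev=2.4375; u=3/4·(-0.5625)+1·(-3.5625)+3/2·2.4375=-0.328125; next y=3/10·(-2.4375)+1/4·(-0.328125)≈-0.813281
n=2: y≈-0.813281, sp=-3, e=sp−y≈-2.186719; I≈-5.749219, D=e−e_prev≈-1.624219; u=3/4·(-2.186719)+1·(-5.749219)+3/2·(-1.624219)≈-9.825586; next y=3/10·(-0.813281)+1/4·(-9.825586)≈-2.700381
n=3: y≈-2.700381, sp=-3, e=sp−y≈-0.299619; I≈-6.048838, D=e−e_prev≈1.887100; u=3/4·(-0.299619)+1·(-6.048838)+3/2·1.887100≈-3.442903; next y=3/10·(-2.700381)+1/4·(-3.442903)≈-1.670840
n=4: y≈-1.670840, sp=-3, e=sp−y≈-1.329160; I≈-7.377998, D=e−e_prev≈-1.029541; u=3/4·(-1.329160)+1·(-7.377998)+3/2·(-1.029541)≈-9.919179; next y=3/10·(-1.670840)+1/4·(-9.919179)≈-2.981047
n=5: y≈-2.981047, sp=-3, e=sp−y≈-0.018953; I≈-7.396951, D=e−e_prev≈1.310207; u=3/4·(-0.018953)+1·(-7.396951)+3/2·1.310207≈-5.445856; next y=3/10·(-2.981047)+1/4·(-5.445856)≈-2.255778
n=6: y≈-2.255778, sp=-3, e=sp−y≈-0.744222; I≈-8.141173, D=e−e_prev≈-0.725269; u=3/4·(-0.744222)+1·(-8.141173)+3/2·(-0.725269)≈-9.787243; next y=3/10·(-2.255778)+1/4·(-9.787243)≈-3.123544
n=7: y≈-3.123544, sp=-3, e=sp−y≈0.123544; I≈-8.017629, D=e−e_prev≈0.867766; u=3/4·0.123544+1·(-8.017629)+3/2·0.867766≈-6.623322; next y=3/10·(-3.123544)+1/4·(-6.623322)≈-2.592894
n=8: y≈-2.592894, sp=-3, e=sp−y≈-0.407106; I≈-8.424735, D=e−e_prev≈-0.530650; u=3/4·(-0.407106)+1·(-8.424735)+3/2·(-0.530650)≈-9.526041; next y=3/10·(-2.592894)+1/4·(-9.526041)≈-3.159378
n=9: y≈-3.159378, sp=-2, e=sp−y≈1.159378; I≈-7.265357, D=e−e_prev≈1.566485; u=3/4·1.159378+1·(-7.265357)+3/2·1.566485≈-4.046096; next y=3/10·(-3.159378)+1/4·(-4.046096)≈-1.959338
n=10: y≈-1.959338, sp=-2, e=sp−y≈-0.040662; I≈-7.306019, D=e−e_prev≈-1.200041; u=3/4·(-0.040662)+1·(-7.306019)+3/2·(-1.200041)≈-9.136577; next y=3/10·(-1.959338)+1/4·(-9.136577)≈-2.871946
n=11: y≈-2.871946, sp=-2, e=sp−y≈0.871946; I≈-6.434074, D=e−e_prev≈0.912608; u=3/4·0.871946+1·(-6.434074)+3/2·0.912608≈-4.411203; next y=3/10·(-2.871946)+1/4·(-4.411203)≈-1.964384
n=12: y≈-1.964384, sp=-2, e=sp−y≈-0.035616; I≈-6.469690, D=e−e_prev≈-0.907561; u=3/4·(-0.035616)+1·(-6.469690)+3/2·(-0.907561)≈-7.857743; next y=3/10·(-1.964384)+1/4·(-7.857743)≈-2.553751
n=13: y≈-2.553751, sp=2, e=sp−y≈4.553751; I≈-1.915938, D=e−e_prev≈4.589367; u=3/4·4.553751+1·(-1.915938)+3/2·4.589367≈8.383425; next y=3/10·(-2.553751)+1/4·8.383425≈1.329731
n=14: y≈1.329731, sp=2, e=sp−y≈0.670269; I≈-1.245669, D=e−e_prev≈-3.883482; u=3/4·0.670269+1·(-1.245669)+3/2·(-3.883482)≈-6.568191; next y=3/10·1.329731+1/4·(-6.568191)≈-1.243128

0 -3 -9.750 0.000
1 -3 -0.328 -2.438
2 -3 -9.826 -0.813
3 -3 -3.443 -2.700
4 -3 -9.919 -1.671
5 -3 -5.446 -2.981
6 -3 -9.787 -2.256
7 -3 -6.623 -3.124
8 -3 -9.526 -2.593
9 -2 -4.046 -3.159
10 -2 -9.137 -1.959
11 -2 -4.411 -2.872
12 -2 -7.858 -1.964
13 2 8.383 -2.554
14 2 -6.568 1.330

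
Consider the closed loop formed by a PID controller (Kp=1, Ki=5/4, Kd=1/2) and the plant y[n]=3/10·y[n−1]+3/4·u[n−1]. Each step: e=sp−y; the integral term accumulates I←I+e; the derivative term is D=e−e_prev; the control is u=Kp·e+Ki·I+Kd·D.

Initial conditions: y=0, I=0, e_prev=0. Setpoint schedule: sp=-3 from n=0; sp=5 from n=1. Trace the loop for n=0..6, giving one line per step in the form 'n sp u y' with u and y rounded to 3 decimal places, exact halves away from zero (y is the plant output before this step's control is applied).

0 -3 -8.250 0.000
1 5 28.516 -6.188
2 5 -35.318 19.530
3 5 69.818 -20.629
4 5 -101.936 46.174
5 5 179.127 -62.600
6 5 -280.714 115.565

(exact arithmetic carried between steps; '≈' marks a value shown rounded to 6 d.p. or computed from one; I and e_prev carry over from the previous line; the table rounds u and y to 3 d.p., halves away from zero)
n=0: y=0, sp=-3, e=sp−y=-3; I=-3, D=e−e_prev=-3; u=1·(-3)+5/4·(-3)+1/2·(-3)=-8.25; next y=3/10·0+3/4·(-8.25)=-6.1875
n=1: y=-6.1875, sp=5, e=sp−y=11.1875; I=8.1875, D=e−e_prev=14.1875; u=1·11.1875+5/4·8.1875+1/2·14.1875=28.515625; next y=3/10·(-6.1875)+3/4·28.515625≈19.530469
n=2: y≈19.530469, sp=5, e=sp−y≈-14.530469; I≈-6.342969, D=e−e_prev≈-25.717969; u=1·(-14.530469)+5/4·(-6.342969)+1/2·(-25.717969)≈-35.318164; next y=3/10·19.530469+3/4·(-35.318164)≈-20.629482
n=3: y≈-20.629482, sp=5, e=sp−y≈25.629482; I≈19.286514, D=e−e_prev≈40.159951; u=1·25.629482+5/4·19.286514+1/2·40.159951≈69.817600; next y=3/10·(-20.629482)+3/4·69.817600≈46.174355
n=4: y≈46.174355, sp=5, e=sp−y≈-41.174355; I≈-21.887842, D=e−e_prev≈-66.803838; u=1·(-41.174355)+5/4·(-21.887842)+1/2·(-66.803838)≈-101.936076; next y=3/10·46.174355+3/4·(-101.936076)≈-62.599751
n=5: y≈-62.599751, sp=5, e=sp−y≈67.599751; I≈45.711909, D=e−e_prev≈108.774106; u=1·67.599751+5/4·45.711909+1/2·108.774106≈179.126690; next y=3/10·(-62.599751)+3/4·179.126690≈115.565092
n=6: y≈115.565092, sp=5, e=sp−y≈-110.565092; I≈-64.853183, D=e−e_prev≈-178.164843; u=1·(-110.565092)+5/4·(-64.853183)+1/2·(-178.164843)≈-280.713993; next y=3/10·115.565092+3/4·(-280.713993)≈-175.865967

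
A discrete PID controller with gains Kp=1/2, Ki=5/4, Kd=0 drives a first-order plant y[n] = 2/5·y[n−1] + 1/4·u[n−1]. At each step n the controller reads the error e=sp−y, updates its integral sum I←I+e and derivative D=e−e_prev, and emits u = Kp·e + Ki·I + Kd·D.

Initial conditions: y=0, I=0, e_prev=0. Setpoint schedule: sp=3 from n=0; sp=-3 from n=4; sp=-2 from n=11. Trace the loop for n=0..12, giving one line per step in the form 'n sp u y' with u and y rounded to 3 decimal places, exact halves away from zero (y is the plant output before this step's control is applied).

(exact arithmetic carried between steps; '≈' marks a value shown rounded to 6 d.p. or computed from one; I and e_prev carry over from the previous line; the table rounds u and y to 3 d.p., halves away from zero)
n=0: y=0, sp=3, e=sp−y=3; I=3, D=e−e_prev=3; u=1/2·3+5/4·3+0·3=5.25; next y=2/5·0+1/4·5.25=1.3125
n=1: y=1.3125, sp=3, e=sp−y=1.6875; I=4.6875, D=e−e_prev=-1.3125; u=1/2·1.6875+5/4·4.6875+0·(-1.3125)=6.703125; next y=2/5·1.3125+1/4·6.703125≈2.200781
n=2: y≈2.200781, sp=3, e=sp−y≈0.799219; I≈5.486719, D=e−e_prev≈-0.888281; u=1/2·0.799219+5/4·5.486719+0·(-0.888281)≈7.258008; next y=2/5·2.200781+1/4·7.258008≈2.694814
n=3: y≈2.694814, sp=3, e=sp−y≈0.305186; I≈5.791904, D=e−e_prev≈-0.494033; u=1/2·0.305186+5/4·5.791904+0·(-0.494033)≈7.392473; next y=2/5·2.694814+1/4·7.392473≈2.926044
n=4: y≈2.926044, sp=-3, e=sp−y≈-5.926044; I≈-0.134140, D=e−e_prev≈-6.231230; u=1/2·(-5.926044)+5/4·(-0.134140)+0·(-6.231230)≈-3.130697; next y=2/5·2.926044+1/4·(-3.130697)≈0.387743
n=5: y≈0.387743, sp=-3, e=sp−y≈-3.387743; I≈-3.521883, D=e−e_prev≈2.538301; u=1/2·(-3.387743)+5/4·(-3.521883)+0·2.538301≈-6.096226; next y=2/5·0.387743+1/4·(-6.096226)≈-1.368959
n=6: y≈-1.368959, sp=-3, e=sp−y≈-1.631041; I≈-5.152924, D=e−e_prev≈1.756702; u=1/2·(-1.631041)+5/4·(-5.152924)+0·1.756702≈-7.256676; next y=2/5·(-1.368959)+1/4·(-7.256676)≈-2.361753
n=7: y≈-2.361753, sp=-3, e=sp−y≈-0.638247; I≈-5.791172, D=e−e_prev≈0.992793; u=1/2·(-0.638247)+5/4·(-5.791172)+0·0.992793≈-7.558088; next y=2/5·(-2.361753)+1/4·(-7.558088)≈-2.834223
n=8: y≈-2.834223, sp=-3, e=sp−y≈-0.165777; I≈-5.956949, D=e−e_prev≈0.472471; u=1/2·(-0.165777)+5/4·(-5.956949)+0·0.472471≈-7.529074; next y=2/5·(-2.834223)+1/4·(-7.529074)≈-3.015958
n=9: y≈-3.015958, sp=-3, e=sp−y≈0.015958; I≈-5.940991, D=e−e_prev≈0.181735; u=1/2·0.015958+5/4·(-5.940991)+0·0.181735≈-7.418260; next y=2/5·(-3.015958)+1/4·(-7.418260)≈-3.060948
n=10: y≈-3.060948, sp=-3, e=sp−y≈0.060948; I≈-5.880043, D=e−e_prev≈0.044990; u=1/2·0.060948+5/4·(-5.880043)+0·0.044990≈-7.319579; next y=2/5·(-3.060948)+1/4·(-7.319579)≈-3.054274
n=11: y≈-3.054274, sp=-2, e=sp−y≈1.054274; I≈-4.825769, D=e−e_prev≈0.993326; u=1/2·1.054274+5/4·(-4.825769)+0·0.993326≈-5.505074; next y=2/5·(-3.054274)+1/4·(-5.505074)≈-2.597978
n=12: y≈-2.597978, sp=-2, e=sp−y≈0.597978; I≈-4.227791, D=e−e_prev≈-0.456296; u=1/2·0.597978+5/4·(-4.227791)+0·(-0.456296)≈-4.985749; next y=2/5·(-2.597978)+1/4·(-4.985749)≈-2.285629

0 3 5.250 0.000
1 3 6.703 1.313
2 3 7.258 2.201
3 3 7.392 2.695
4 -3 -3.131 2.926
5 -3 -6.096 0.388
6 -3 -7.257 -1.369
7 -3 -7.558 -2.362
8 -3 -7.529 -2.834
9 -3 -7.418 -3.016
10 -3 -7.320 -3.061
11 -2 -5.505 -3.054
12 -2 -4.986 -2.598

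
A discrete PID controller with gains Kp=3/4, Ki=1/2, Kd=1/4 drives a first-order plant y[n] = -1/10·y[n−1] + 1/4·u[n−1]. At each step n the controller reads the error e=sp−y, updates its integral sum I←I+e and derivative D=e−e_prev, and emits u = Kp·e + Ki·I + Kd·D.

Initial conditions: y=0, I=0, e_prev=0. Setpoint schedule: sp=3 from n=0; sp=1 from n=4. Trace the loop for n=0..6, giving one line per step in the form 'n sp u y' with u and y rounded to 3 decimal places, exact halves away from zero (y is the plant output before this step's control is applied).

0 3 4.500 0.000
1 3 3.563 1.125
2 3 5.302 0.778
3 3 5.622 1.248
4 1 3.566 1.281
5 1 4.709 0.763
6 1 4.192 1.101

(exact arithmetic carried between steps; '≈' marks a value shown rounded to 6 d.p. or computed from one; I and e_prev carry over from the previous line; the table rounds u and y to 3 d.p., halves away from zero)
n=0: y=0, sp=3, e=sp−y=3; I=3, D=e−e_prev=3; u=3/4·3+1/2·3+1/4·3=4.5; next y=-1/10·0+1/4·4.5=1.125
n=1: y=1.125, sp=3, e=sp−y=1.875; I=4.875, D=e−e_prev=-1.125; u=3/4·1.875+1/2·4.875+1/4·(-1.125)=3.5625; next y=-1/10·1.125+1/4·3.5625=0.778125
n=2: y=0.778125, sp=3, e=sp−y=2.221875; I=7.096875, D=e−e_prev=0.346875; u=3/4·2.221875+1/2·7.096875+1/4·0.346875≈5.301563; next y=-1/10·0.778125+1/4·5.301563≈1.247578
n=3: y≈1.247578, sp=3, e=sp−y≈1.752422; I≈8.849297, D=e−e_prev≈-0.469453; u=3/4·1.752422+1/2·8.849297+1/4·(-0.469453)≈5.621602; next y=-1/10·1.247578+1/4·5.621602≈1.280643
n=4: y≈1.280643, sp=1, e=sp−y≈-0.280643; I≈8.568654, D=e−e_prev≈-2.033064; u=3/4·(-0.280643)+1/2·8.568654+1/4·(-2.033064)≈3.565579; next y=-1/10·1.280643+1/4·3.565579≈0.763331
n=5: y≈0.763331, sp=1, e=sp−y≈0.236669; I≈8.805324, D=e−e_prev≈0.517312; u=3/4·0.236669+1/2·8.805324+1/4·0.517312≈4.709492; next y=-1/10·0.763331+1/4·4.709492≈1.101040
n=6: y≈1.101040, sp=1, e=sp−y≈-0.101040; I≈8.704284, D=e−e_prev≈-0.337709; u=3/4·(-0.101040)+1/2·8.704284+1/4·(-0.337709)≈4.191935; next y=-1/10·1.101040+1/4·4.191935≈0.937880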